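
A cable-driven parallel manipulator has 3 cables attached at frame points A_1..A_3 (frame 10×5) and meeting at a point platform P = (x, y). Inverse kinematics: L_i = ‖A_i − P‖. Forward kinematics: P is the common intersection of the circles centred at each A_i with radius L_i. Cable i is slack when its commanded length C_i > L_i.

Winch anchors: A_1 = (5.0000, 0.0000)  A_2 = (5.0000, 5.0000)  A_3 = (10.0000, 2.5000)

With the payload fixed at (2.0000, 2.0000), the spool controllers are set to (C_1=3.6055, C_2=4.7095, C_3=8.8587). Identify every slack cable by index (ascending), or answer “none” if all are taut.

i=1: geometric 3.6056 vs commanded 3.6055 ⇒ taut
i=2: geometric 4.2426 vs commanded 4.7095 ⇒ slack
i=3: geometric 8.0156 vs commanded 8.8587 ⇒ slack

2, 3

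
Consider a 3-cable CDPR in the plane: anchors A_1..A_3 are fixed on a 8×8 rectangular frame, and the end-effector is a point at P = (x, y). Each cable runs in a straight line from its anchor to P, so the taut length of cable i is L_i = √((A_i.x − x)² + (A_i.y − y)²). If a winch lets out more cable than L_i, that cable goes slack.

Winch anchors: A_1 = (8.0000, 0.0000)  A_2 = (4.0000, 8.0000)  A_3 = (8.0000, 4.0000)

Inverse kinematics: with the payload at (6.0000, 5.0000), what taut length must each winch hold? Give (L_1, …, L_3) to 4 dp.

(5.3852, 3.6056, 2.2361)

cable 1: Δx=2.0000, Δy=-5.0000; L_1 = √(Δx²+Δy²) = 5.3852
cable 2: Δx=-2.0000, Δy=3.0000; L_2 = √(Δx²+Δy²) = 3.6056
cable 3: Δx=2.0000, Δy=-1.0000; L_3 = √(Δx²+Δy²) = 2.2361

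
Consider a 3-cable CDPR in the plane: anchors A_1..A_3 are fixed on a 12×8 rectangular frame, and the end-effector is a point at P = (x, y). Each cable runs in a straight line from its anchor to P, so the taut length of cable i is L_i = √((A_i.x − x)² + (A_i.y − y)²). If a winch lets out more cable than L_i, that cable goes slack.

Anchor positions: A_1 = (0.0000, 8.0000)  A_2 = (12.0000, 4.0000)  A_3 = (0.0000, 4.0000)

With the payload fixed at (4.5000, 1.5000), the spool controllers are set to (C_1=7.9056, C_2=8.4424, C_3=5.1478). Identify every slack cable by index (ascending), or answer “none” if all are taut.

cable 1: √((-4.5000)²+(6.5000)²)=7.9057, C_1=7.9056: taut
cable 2: √((7.5000)²+(2.5000)²)=7.9057, C_2=8.4424: slack
cable 3: √((-4.5000)²+(2.5000)²)=5.1478, C_3=5.1478: taut

2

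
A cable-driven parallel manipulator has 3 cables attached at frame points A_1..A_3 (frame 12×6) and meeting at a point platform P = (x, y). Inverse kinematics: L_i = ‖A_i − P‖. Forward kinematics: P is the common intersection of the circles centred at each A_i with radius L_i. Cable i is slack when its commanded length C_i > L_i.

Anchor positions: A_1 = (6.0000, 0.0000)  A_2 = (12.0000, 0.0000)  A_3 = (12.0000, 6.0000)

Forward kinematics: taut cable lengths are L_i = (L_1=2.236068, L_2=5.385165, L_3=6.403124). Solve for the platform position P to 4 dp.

(7.0000, 2.0000)

expand ‖A_i−P‖²=L_i² and subtract eq 1 (c_i ≔ ‖A_i‖²−L_i²)
c_1 = 36.0000+0.0000−5.0000 = 31.0000
eq1−eq2 → [-12.0000  0.0000]·P = -84.0000
eq1−eq3 → [-12.0000  -12.0000]·P = -108.0000
2×2 solve → P = (7.0000, 2.0000)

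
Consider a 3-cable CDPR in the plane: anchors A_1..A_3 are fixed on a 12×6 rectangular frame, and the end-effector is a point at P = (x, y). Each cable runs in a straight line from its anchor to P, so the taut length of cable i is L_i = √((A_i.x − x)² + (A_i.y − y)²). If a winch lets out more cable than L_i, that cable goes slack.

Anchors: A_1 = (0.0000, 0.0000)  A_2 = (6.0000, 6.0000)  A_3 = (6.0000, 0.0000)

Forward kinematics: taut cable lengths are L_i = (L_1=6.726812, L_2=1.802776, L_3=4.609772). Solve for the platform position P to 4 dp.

circle eqns → linear via eq_j − eq_1; set k_j = A_j·A_j − L_j²
k_1 = 0.0000+0.0000−45.2500 = -45.2500
-12.0000·x − 12.0000·y = k_1−k_2 = -114.0000
-12.0000·x + 0.0000·y = k_1−k_3 = -60.0000
solve first two rows → x=5.0000, y=4.5000

(5.0000, 4.5000)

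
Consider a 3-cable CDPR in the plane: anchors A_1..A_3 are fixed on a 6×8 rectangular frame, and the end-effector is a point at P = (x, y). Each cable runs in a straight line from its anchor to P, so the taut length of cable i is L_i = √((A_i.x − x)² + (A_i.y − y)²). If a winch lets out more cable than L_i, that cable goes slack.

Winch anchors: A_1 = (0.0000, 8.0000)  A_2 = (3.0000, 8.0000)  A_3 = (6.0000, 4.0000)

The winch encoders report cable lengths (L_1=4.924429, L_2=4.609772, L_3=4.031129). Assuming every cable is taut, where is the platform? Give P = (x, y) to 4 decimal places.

each cable: (A_i−P)·(A_i−P) = L_i²; let c_i = ‖A_i‖²−L_i²
c_1 = 0.0000+64.0000−24.2500 = 39.7500
row 1: -6.0000x + 0.0000y = -12.0000  (c_2=51.7500)
row 2: -12.0000x + 8.0000y = 4.0000  (c_3=35.7500)
Cramer on rows 1–2 → x = 2.0000, y = 3.5000

(2.0000, 3.5000)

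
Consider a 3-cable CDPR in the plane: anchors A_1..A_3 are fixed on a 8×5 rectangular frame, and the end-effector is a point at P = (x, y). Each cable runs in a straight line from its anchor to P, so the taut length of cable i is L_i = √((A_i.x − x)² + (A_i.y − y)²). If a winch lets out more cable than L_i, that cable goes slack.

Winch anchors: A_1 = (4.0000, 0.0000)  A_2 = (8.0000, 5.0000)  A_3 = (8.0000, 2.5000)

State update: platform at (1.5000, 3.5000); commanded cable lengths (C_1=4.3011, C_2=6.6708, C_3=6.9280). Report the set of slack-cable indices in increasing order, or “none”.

3

cable 1: L_1 = ‖A_1−P‖ = 4.3012;  C_1 = 4.3011 → taut
cable 2: L_2 = ‖A_2−P‖ = 6.6708;  C_2 = 6.6708 → taut
cable 3: L_3 = ‖A_3−P‖ = 6.5765;  C_3 = 6.9280 → slack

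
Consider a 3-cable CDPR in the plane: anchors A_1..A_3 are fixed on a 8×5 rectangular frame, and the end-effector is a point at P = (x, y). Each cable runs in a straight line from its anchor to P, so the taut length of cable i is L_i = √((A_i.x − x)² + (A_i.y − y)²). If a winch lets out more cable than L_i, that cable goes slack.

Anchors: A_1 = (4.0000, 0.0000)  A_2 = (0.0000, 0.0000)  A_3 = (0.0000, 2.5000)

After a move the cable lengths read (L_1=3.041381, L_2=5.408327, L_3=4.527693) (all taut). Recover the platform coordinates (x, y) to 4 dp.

(4.5000, 3.0000)

each cable: (A_i−P)·(A_i−P) = L_i²; let k_i = ‖A_i‖²−L_i²
k_1 = 16.0000+0.0000−9.2500 = 6.7500
row 1: 8.0000x + 0.0000y = 36.0000  (k_2=-29.2500)
row 2: 8.0000x − 5.0000y = 21.0000  (k_3=-14.2500)
Cramer on rows 1–2 → x = 4.5000, y = 3.0000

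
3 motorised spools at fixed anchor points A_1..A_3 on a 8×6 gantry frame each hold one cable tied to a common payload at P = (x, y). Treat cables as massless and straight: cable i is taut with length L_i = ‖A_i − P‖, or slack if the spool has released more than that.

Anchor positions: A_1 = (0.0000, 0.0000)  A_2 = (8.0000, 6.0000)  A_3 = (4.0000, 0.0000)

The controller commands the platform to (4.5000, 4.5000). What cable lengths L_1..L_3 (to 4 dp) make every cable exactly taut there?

(6.3640, 3.8079, 4.5277)

L_1 = √((0.0000−4.5000)² + (0.0000−4.5000)²) = 6.3640
L_2 = √((8.0000−4.5000)² + (6.0000−4.5000)²) = 3.8079
L_3 = √((4.0000−4.5000)² + (0.0000−4.5000)²) = 4.5277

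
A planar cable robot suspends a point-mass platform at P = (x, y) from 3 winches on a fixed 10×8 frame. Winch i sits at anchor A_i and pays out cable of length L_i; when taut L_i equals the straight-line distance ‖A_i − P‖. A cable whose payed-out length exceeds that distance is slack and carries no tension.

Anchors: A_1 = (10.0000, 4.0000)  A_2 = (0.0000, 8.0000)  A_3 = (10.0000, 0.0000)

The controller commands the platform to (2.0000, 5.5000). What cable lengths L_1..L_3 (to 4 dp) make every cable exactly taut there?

(8.1394, 3.2016, 9.7082)

L_1 = √((10.0000−2.0000)² + (4.0000−5.5000)²) = 8.1394
L_2 = √((0.0000−2.0000)² + (8.0000−5.5000)²) = 3.2016
L_3 = √((10.0000−2.0000)² + (0.0000−5.5000)²) = 9.7082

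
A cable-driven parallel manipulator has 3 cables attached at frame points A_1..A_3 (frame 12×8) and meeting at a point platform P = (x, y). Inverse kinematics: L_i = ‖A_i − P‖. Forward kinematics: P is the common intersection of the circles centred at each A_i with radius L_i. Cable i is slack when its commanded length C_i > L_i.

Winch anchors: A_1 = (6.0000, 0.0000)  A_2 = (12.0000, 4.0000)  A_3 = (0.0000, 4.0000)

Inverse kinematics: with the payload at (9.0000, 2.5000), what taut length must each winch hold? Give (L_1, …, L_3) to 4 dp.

L_1 = √((6.0000−9.0000)² + (0.0000−2.5000)²) = 3.9051
L_2 = √((12.0000−9.0000)² + (4.0000−2.5000)²) = 3.3541
L_3 = √((0.0000−9.0000)² + (4.0000−2.5000)²) = 9.1241

(3.9051, 3.3541, 9.1241)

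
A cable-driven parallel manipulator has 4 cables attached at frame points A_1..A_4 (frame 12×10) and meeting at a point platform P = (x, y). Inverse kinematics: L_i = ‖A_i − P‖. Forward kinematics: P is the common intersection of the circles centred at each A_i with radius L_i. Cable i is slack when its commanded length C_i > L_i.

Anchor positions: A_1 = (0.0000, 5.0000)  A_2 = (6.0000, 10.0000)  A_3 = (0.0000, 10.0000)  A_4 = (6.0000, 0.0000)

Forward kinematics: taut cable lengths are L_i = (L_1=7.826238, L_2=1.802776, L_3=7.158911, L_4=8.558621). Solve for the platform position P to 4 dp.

each cable: (A_i−P)·(A_i−P) = L_i²; let q_i = ‖A_i‖²−L_i²
q_1 = 0.0000+25.0000−61.2500 = -36.2500
row 1: -12.0000x − 10.0000y = -169.0000  (q_2=132.7500)
row 2: 0.0000x − 10.0000y = -85.0000  (q_3=48.7500)
row 3: -12.0000x + 10.0000y = 1.0000  (q_4=-37.2500)
Cramer on rows 1–2 → x = 7.0000, y = 8.5000
check cable 4: ‖A_4−P‖² = 73.2500 ≈ L_4² = 73.2500 ✓

(7.0000, 8.5000)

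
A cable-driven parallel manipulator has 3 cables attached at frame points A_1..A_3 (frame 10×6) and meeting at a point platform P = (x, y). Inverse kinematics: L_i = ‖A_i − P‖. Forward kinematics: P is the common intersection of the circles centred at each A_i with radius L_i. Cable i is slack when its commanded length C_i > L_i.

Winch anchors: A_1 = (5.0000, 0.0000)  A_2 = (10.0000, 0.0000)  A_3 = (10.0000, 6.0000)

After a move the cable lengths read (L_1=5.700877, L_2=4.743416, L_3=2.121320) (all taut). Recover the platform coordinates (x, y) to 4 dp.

expand ‖A_i−P‖²=L_i² and subtract eq 1 (k_i ≔ ‖A_i‖²−L_i²)
k_1 = 25.0000+0.0000−32.5000 = -7.5000
eq1−eq2 → [-10.0000  0.0000]·P = -85.0000
eq1−eq3 → [-10.0000  -12.0000]·P = -139.0000
2×2 solve → P = (8.5000, 4.5000)

(8.5000, 4.5000)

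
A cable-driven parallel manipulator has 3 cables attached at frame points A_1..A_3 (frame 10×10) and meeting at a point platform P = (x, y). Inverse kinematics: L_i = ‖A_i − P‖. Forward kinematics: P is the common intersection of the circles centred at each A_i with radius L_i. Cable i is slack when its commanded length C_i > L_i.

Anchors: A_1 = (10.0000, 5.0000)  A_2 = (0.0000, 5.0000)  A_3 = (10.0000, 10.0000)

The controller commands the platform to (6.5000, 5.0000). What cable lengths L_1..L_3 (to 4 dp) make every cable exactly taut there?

cable 1: Δx=3.5000, Δy=0.0000; L_1 = √(Δx²+Δy²) = 3.5000
cable 2: Δx=-6.5000, Δy=0.0000; L_2 = √(Δx²+Δy²) = 6.5000
cable 3: Δx=3.5000, Δy=5.0000; L_3 = √(Δx²+Δy²) = 6.1033

(3.5000, 6.5000, 6.1033)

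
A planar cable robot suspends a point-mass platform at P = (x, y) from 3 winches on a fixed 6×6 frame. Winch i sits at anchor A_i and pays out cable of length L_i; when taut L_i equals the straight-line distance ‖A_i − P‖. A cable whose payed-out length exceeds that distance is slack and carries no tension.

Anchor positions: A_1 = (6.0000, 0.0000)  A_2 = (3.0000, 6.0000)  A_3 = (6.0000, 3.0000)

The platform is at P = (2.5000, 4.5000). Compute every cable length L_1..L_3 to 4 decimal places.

(5.7009, 1.5811, 3.8079)

L_1: Δ = A_1−P = (3.5000, -4.5000) → ‖Δ‖ = √32.5000 = 5.7009
L_2: Δ = A_2−P = (0.5000, 1.5000) → ‖Δ‖ = √2.5000 = 1.5811
L_3: Δ = A_3−P = (3.5000, -1.5000) → ‖Δ‖ = √14.5000 = 3.8079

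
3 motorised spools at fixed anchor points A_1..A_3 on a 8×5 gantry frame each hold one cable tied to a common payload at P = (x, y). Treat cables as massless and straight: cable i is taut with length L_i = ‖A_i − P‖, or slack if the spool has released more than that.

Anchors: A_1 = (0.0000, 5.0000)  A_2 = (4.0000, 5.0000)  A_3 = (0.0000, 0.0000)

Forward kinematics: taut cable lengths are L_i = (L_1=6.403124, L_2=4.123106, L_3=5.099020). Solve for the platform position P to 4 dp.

each cable: (A_i−P)·(A_i−P) = L_i²; let q_i = ‖A_i‖²−L_i²
q_1 = 0.0000+25.0000−41.0000 = -16.0000
row 1: -8.0000x + 0.0000y = -40.0000  (q_2=24.0000)
row 2: 0.0000x + 10.0000y = 10.0000  (q_3=-26.0000)
Cramer on rows 1–2 → x = 5.0000, y = 1.0000

(5.0000, 1.0000)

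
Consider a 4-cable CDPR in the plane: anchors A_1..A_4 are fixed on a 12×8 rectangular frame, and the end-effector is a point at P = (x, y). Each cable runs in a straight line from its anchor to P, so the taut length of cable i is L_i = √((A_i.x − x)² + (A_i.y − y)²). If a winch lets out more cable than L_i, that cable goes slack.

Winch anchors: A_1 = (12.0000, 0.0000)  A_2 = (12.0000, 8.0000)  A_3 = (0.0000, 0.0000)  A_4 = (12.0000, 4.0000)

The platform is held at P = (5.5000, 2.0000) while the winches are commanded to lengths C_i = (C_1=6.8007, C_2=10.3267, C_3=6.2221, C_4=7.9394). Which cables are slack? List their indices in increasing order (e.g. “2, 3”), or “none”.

i=1: geometric 6.8007 vs commanded 6.8007 ⇒ taut
i=2: geometric 8.8459 vs commanded 10.3267 ⇒ slack
i=3: geometric 5.8523 vs commanded 6.2221 ⇒ slack
i=4: geometric 6.8007 vs commanded 7.9394 ⇒ slack

2, 3, 4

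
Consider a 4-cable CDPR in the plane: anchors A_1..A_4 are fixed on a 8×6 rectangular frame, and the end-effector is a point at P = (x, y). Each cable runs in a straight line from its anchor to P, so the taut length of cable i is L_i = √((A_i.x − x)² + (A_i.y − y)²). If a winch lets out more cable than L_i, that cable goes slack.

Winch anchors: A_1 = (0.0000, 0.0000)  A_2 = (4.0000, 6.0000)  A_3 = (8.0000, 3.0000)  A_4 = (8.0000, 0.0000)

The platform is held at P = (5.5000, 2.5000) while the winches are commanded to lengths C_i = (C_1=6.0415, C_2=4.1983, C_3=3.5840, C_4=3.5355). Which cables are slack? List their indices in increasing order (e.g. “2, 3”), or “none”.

cable 1: L_1 = ‖A_1−P‖ = 6.0415;  C_1 = 6.0415 → taut
cable 2: L_2 = ‖A_2−P‖ = 3.8079;  C_2 = 4.1983 → slack
cable 3: L_3 = ‖A_3−P‖ = 2.5495;  C_3 = 3.5840 → slack
cable 4: L_4 = ‖A_4−P‖ = 3.5355;  C_4 = 3.5355 → taut

2, 3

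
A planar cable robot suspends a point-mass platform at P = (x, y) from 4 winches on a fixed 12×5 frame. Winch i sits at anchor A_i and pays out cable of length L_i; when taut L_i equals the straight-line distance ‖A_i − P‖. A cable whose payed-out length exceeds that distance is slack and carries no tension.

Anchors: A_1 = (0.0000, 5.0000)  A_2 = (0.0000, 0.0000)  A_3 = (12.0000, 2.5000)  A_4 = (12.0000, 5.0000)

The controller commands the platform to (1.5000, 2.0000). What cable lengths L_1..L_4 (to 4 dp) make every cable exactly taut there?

L_1 = √((0.0000−1.5000)² + (5.0000−2.0000)²) = 3.3541
L_2 = √((0.0000−1.5000)² + (0.0000−2.0000)²) = 2.5000
L_3 = √((12.0000−1.5000)² + (2.5000−2.0000)²) = 10.5119
L_4 = √((12.0000−1.5000)² + (5.0000−2.0000)²) = 10.9202

(3.3541, 2.5000, 10.5119, 10.9202)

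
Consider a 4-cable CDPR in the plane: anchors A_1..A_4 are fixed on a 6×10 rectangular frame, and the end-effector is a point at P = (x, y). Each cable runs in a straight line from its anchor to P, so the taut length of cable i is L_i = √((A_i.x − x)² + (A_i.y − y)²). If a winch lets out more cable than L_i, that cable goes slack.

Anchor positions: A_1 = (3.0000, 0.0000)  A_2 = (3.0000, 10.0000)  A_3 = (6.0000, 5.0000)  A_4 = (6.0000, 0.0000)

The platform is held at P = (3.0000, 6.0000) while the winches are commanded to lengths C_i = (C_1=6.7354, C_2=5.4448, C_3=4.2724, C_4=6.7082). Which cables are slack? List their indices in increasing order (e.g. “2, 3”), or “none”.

1, 2, 3

cable 1: √((0.0000)²+(-6.0000)²)=6.0000, C_1=6.7354: slack
cable 2: √((0.0000)²+(4.0000)²)=4.0000, C_2=5.4448: slack
cable 3: √((3.0000)²+(-1.0000)²)=3.1623, C_3=4.2724: slack
cable 4: √((3.0000)²+(-6.0000)²)=6.7082, C_4=6.7082: taut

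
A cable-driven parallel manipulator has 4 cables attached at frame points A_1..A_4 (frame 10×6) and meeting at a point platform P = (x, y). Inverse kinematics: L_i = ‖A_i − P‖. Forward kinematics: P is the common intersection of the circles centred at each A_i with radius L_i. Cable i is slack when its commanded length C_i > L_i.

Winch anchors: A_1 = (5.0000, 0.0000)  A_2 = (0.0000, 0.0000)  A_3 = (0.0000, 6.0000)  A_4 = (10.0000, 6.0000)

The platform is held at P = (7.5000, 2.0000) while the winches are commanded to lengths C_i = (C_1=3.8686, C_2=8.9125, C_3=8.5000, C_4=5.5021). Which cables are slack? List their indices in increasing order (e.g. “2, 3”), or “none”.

1, 2, 4

cable 1: √((-2.5000)²+(-2.0000)²)=3.2016, C_1=3.8686: slack
cable 2: √((-7.5000)²+(-2.0000)²)=7.7621, C_2=8.9125: slack
cable 3: √((-7.5000)²+(4.0000)²)=8.5000, C_3=8.5000: taut
cable 4: √((2.5000)²+(4.0000)²)=4.7170, C_4=5.5021: slack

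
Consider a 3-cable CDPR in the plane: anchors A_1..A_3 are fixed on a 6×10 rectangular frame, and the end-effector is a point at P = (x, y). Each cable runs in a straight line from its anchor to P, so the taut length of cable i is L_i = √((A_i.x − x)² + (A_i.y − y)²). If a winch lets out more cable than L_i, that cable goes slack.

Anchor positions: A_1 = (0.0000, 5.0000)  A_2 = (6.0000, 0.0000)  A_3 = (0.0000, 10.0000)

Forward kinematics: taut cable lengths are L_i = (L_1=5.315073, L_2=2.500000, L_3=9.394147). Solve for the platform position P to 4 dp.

(4.0000, 1.5000)

each cable: (A_i−P)·(A_i−P) = L_i²; let c_i = ‖A_i‖²−L_i²
c_1 = 0.0000+25.0000−28.2500 = -3.2500
row 1: -12.0000x + 10.0000y = -33.0000  (c_2=29.7500)
row 2: 0.0000x − 10.0000y = -15.0000  (c_3=11.7500)
Cramer on rows 1–2 → x = 4.0000, y = 1.5000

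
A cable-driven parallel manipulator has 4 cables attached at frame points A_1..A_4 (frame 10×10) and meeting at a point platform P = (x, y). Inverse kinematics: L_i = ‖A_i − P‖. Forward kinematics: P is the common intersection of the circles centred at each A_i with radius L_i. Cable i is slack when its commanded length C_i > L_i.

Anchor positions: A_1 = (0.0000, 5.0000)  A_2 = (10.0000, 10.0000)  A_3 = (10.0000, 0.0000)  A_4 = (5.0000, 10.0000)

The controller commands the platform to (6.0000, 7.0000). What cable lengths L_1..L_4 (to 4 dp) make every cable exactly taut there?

L_1: Δ = A_1−P = (-6.0000, -2.0000) → ‖Δ‖ = √40.0000 = 6.3246
L_2: Δ = A_2−P = (4.0000, 3.0000) → ‖Δ‖ = √25.0000 = 5.0000
L_3: Δ = A_3−P = (4.0000, -7.0000) → ‖Δ‖ = √65.0000 = 8.0623
L_4: Δ = A_4−P = (-1.0000, 3.0000) → ‖Δ‖ = √10.0000 = 3.1623

(6.3246, 5.0000, 8.0623, 3.1623)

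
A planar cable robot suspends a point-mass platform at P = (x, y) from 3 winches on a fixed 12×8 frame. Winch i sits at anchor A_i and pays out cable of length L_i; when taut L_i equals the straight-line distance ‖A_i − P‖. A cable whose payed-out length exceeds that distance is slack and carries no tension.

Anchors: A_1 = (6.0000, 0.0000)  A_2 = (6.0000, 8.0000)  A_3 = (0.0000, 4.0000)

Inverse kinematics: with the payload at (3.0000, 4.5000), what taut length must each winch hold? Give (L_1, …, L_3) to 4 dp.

L_1 = √((6.0000−3.0000)² + (0.0000−4.5000)²) = 5.4083
L_2 = √((6.0000−3.0000)² + (8.0000−4.5000)²) = 4.6098
L_3 = √((0.0000−3.0000)² + (4.0000−4.5000)²) = 3.0414

(5.4083, 4.6098, 3.0414)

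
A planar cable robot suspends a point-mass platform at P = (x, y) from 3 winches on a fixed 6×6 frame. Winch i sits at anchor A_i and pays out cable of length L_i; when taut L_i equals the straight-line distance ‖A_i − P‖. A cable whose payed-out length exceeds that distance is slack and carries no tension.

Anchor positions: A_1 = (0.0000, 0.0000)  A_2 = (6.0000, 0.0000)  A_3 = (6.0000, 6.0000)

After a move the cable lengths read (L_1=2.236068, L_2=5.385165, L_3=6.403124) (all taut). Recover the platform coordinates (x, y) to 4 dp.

circle eqns → linear via eq_j − eq_1; set k_j = A_j·A_j − L_j²
k_1 = 0.0000+0.0000−5.0000 = -5.0000
-12.0000·x + 0.0000·y = k_1−k_2 = -12.0000
-12.0000·x − 12.0000·y = k_1−k_3 = -36.0000
solve first two rows → x=1.0000, y=2.0000

(1.0000, 2.0000)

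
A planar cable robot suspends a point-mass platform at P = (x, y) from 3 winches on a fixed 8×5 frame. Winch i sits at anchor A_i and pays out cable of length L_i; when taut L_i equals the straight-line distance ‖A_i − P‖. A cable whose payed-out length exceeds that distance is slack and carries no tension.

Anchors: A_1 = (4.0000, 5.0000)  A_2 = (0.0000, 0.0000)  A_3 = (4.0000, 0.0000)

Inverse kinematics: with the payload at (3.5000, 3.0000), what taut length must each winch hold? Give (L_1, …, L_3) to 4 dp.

L_1 = √((4.0000−3.5000)² + (5.0000−3.0000)²) = 2.0616
L_2 = √((0.0000−3.5000)² + (0.0000−3.0000)²) = 4.6098
L_3 = √((4.0000−3.5000)² + (0.0000−3.0000)²) = 3.0414

(2.0616, 4.6098, 3.0414)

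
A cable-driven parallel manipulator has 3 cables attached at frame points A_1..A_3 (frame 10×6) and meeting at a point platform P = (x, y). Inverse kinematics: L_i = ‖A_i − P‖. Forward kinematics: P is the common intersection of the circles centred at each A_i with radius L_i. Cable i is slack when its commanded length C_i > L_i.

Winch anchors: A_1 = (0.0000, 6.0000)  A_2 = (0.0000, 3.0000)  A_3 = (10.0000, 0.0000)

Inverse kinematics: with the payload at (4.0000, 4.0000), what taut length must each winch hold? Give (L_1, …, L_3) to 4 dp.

cable 1: Δx=-4.0000, Δy=2.0000; L_1 = √(Δx²+Δy²) = 4.4721
cable 2: Δx=-4.0000, Δy=-1.0000; L_2 = √(Δx²+Δy²) = 4.1231
cable 3: Δx=6.0000, Δy=-4.0000; L_3 = √(Δx²+Δy²) = 7.2111

(4.4721, 4.1231, 7.2111)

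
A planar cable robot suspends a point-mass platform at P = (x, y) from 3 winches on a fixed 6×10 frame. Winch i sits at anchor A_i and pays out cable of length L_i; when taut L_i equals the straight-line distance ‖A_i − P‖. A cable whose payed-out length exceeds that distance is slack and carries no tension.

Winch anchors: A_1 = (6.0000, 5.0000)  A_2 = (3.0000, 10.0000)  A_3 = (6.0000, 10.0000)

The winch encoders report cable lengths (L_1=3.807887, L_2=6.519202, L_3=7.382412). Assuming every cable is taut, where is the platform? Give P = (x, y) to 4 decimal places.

expand ‖A_i−P‖²=L_i² and subtract eq 1 (k_i ≔ ‖A_i‖²−L_i²)
k_1 = 36.0000+25.0000−14.5000 = 46.5000
eq1−eq2 → [6.0000  -10.0000]·P = -20.0000
eq1−eq3 → [0.0000  -10.0000]·P = -35.0000
2×2 solve → P = (2.5000, 3.5000)

(2.5000, 3.5000)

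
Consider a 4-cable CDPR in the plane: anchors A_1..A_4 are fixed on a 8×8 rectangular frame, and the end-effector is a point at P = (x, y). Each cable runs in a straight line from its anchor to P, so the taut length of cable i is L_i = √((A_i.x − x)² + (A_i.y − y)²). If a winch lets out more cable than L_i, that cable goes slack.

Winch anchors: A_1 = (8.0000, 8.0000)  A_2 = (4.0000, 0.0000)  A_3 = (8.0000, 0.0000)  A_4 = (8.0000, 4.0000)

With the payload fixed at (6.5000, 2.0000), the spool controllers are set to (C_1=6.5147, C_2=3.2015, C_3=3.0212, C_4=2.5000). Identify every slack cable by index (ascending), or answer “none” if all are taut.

i=1: geometric 6.1847 vs commanded 6.5147 ⇒ slack
i=2: geometric 3.2016 vs commanded 3.2015 ⇒ taut
i=3: geometric 2.5000 vs commanded 3.0212 ⇒ slack
i=4: geometric 2.5000 vs commanded 2.5000 ⇒ taut

1, 3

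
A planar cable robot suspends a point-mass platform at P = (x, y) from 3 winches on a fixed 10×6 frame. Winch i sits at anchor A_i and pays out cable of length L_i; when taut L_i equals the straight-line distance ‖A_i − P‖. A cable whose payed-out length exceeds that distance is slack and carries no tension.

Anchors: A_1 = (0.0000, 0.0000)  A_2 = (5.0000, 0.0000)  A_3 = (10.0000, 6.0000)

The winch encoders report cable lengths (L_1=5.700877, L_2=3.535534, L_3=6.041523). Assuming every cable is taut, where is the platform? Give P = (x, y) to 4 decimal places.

(4.5000, 3.5000)

expand ‖A_i−P‖²=L_i² and subtract eq 1 (q_i ≔ ‖A_i‖²−L_i²)
q_1 = 0.0000+0.0000−32.5000 = -32.5000
eq1−eq2 → [-10.0000  0.0000]·P = -45.0000
eq1−eq3 → [-20.0000  -12.0000]·P = -132.0000
2×2 solve → P = (4.5000, 3.5000)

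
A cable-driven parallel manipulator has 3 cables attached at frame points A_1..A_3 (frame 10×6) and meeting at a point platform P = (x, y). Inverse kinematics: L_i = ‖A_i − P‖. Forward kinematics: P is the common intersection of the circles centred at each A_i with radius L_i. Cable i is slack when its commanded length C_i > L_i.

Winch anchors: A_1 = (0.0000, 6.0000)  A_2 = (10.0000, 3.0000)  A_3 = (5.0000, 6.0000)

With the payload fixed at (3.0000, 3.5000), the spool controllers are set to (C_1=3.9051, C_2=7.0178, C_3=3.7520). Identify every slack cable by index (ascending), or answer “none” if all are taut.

i=1: geometric 3.9051 vs commanded 3.9051 ⇒ taut
i=2: geometric 7.0178 vs commanded 7.0178 ⇒ taut
i=3: geometric 3.2016 vs commanded 3.7520 ⇒ slack

3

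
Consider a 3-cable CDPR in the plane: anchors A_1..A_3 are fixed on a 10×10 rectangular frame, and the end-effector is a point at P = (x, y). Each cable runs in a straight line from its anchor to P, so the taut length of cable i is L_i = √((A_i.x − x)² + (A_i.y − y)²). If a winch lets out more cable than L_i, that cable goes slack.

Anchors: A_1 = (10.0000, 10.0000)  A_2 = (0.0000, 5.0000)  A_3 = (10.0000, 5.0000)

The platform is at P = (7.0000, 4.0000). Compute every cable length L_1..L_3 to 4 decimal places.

L_1: Δ = A_1−P = (3.0000, 6.0000) → ‖Δ‖ = √45.0000 = 6.7082
L_2: Δ = A_2−P = (-7.0000, 1.0000) → ‖Δ‖ = √50.0000 = 7.0711
L_3: Δ = A_3−P = (3.0000, 1.0000) → ‖Δ‖ = √10.0000 = 3.1623

(6.7082, 7.0711, 3.1623)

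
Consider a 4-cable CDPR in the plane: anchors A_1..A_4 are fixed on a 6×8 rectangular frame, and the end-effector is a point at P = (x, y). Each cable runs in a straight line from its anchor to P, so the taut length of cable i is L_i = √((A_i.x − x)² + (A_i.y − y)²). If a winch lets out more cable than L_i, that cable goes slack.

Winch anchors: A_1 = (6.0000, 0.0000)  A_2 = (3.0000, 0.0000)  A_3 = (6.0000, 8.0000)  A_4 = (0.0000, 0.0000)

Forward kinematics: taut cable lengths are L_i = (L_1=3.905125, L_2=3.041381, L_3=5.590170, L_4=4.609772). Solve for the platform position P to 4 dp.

(3.5000, 3.0000)

circle eqns → linear via eq_j − eq_1; set k_j = A_j·A_j − L_j²
k_1 = 36.0000+0.0000−15.2500 = 20.7500
6.0000·x + 0.0000·y = k_1−k_2 = 21.0000
0.0000·x − 16.0000·y = k_1−k_3 = -48.0000
12.0000·x + 0.0000·y = k_1−k_4 = 42.0000
solve first two rows → x=3.5000, y=3.0000
check cable 4: ‖A_4−P‖² = 21.2500 ≈ L_4² = 21.2500 ✓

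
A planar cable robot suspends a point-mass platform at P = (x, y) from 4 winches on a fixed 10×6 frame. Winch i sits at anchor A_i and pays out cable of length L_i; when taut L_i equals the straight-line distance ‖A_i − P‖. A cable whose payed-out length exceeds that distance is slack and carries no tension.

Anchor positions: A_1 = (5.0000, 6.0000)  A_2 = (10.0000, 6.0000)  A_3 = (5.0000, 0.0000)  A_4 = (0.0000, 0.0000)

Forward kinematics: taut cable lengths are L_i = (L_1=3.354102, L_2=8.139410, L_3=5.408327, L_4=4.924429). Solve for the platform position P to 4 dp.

(2.0000, 4.5000)

circle eqns → linear via eq_j − eq_1; set k_j = A_j·A_j − L_j²
k_1 = 25.0000+36.0000−11.2500 = 49.7500
-10.0000·x + 0.0000·y = k_1−k_2 = -20.0000
0.0000·x + 12.0000·y = k_1−k_3 = 54.0000
10.0000·x + 12.0000·y = k_1−k_4 = 74.0000
solve first two rows → x=2.0000, y=4.5000
check cable 4: ‖A_4−P‖² = 24.2500 ≈ L_4² = 24.2500 ✓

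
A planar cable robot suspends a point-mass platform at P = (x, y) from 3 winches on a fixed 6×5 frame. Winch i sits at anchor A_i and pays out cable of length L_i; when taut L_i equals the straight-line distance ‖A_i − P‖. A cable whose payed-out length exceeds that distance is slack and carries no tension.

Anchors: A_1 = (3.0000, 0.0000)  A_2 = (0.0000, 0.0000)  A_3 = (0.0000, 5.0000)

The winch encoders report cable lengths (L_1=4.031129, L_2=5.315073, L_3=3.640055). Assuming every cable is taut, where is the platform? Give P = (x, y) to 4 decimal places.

circle eqns → linear via eq_j − eq_1; set q_j = A_j·A_j − L_j²
q_1 = 9.0000+0.0000−16.2500 = -7.2500
6.0000·x + 0.0000·y = q_1−q_2 = 21.0000
6.0000·x − 10.0000·y = q_1−q_3 = -19.0000
solve first two rows → x=3.5000, y=4.0000

(3.5000, 4.0000)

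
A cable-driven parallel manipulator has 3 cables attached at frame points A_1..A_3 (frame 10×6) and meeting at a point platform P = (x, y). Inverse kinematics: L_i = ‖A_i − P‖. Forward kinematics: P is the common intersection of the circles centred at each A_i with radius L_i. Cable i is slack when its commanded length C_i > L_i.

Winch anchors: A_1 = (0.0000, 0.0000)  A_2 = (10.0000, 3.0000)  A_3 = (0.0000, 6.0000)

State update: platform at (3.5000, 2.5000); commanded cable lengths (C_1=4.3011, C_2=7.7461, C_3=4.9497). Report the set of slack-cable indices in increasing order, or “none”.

2

cable 1: √((-3.5000)²+(-2.5000)²)=4.3012, C_1=4.3011: taut
cable 2: √((6.5000)²+(0.5000)²)=6.5192, C_2=7.7461: slack
cable 3: √((-3.5000)²+(3.5000)²)=4.9497, C_3=4.9497: taut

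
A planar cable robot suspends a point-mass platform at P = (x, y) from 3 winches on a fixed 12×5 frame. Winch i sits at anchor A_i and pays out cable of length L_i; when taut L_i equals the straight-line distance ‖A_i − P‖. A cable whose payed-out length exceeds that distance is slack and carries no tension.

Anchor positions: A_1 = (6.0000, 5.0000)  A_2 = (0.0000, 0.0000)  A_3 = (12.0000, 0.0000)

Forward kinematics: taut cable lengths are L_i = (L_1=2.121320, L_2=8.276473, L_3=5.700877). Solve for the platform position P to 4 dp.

circle eqns → linear via eq_j − eq_1; set c_j = A_j·A_j − L_j²
c_1 = 36.0000+25.0000−4.5000 = 56.5000
12.0000·x + 10.0000·y = c_1−c_2 = 125.0000
-12.0000·x + 10.0000·y = c_1−c_3 = -55.0000
solve first two rows → x=7.5000, y=3.5000

(7.5000, 3.5000)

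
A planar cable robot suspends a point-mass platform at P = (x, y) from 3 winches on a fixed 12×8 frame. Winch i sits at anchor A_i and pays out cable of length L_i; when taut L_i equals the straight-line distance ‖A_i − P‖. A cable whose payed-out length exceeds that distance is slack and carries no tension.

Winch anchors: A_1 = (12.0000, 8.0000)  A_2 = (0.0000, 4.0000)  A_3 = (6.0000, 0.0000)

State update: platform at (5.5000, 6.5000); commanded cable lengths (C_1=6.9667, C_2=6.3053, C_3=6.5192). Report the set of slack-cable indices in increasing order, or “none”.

1, 2

cable 1: √((6.5000)²+(1.5000)²)=6.6708, C_1=6.9667: slack
cable 2: √((-5.5000)²+(-2.5000)²)=6.0415, C_2=6.3053: slack
cable 3: √((0.5000)²+(-6.5000)²)=6.5192, C_3=6.5192: taut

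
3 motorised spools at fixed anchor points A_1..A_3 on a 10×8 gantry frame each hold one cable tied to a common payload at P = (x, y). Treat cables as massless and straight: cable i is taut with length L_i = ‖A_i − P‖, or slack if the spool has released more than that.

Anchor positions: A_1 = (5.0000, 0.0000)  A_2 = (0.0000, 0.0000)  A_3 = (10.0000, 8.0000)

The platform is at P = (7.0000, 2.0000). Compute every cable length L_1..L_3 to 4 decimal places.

L_1 = √((5.0000−7.0000)² + (0.0000−2.0000)²) = 2.8284
L_2 = √((0.0000−7.0000)² + (0.0000−2.0000)²) = 7.2801
L_3 = √((10.0000−7.0000)² + (8.0000−2.0000)²) = 6.7082

(2.8284, 7.2801, 6.7082)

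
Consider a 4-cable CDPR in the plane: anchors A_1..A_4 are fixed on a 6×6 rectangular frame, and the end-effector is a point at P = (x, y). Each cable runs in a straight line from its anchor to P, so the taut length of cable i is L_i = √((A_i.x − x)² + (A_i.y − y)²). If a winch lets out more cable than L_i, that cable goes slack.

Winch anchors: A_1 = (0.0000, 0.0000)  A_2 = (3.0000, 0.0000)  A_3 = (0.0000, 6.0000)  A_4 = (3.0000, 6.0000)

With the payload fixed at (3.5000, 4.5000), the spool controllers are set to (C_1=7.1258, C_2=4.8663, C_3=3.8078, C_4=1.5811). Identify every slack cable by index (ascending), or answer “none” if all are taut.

i=1: geometric 5.7009 vs commanded 7.1258 ⇒ slack
i=2: geometric 4.5277 vs commanded 4.8663 ⇒ slack
i=3: geometric 3.8079 vs commanded 3.8078 ⇒ taut
i=4: geometric 1.5811 vs commanded 1.5811 ⇒ taut

1, 2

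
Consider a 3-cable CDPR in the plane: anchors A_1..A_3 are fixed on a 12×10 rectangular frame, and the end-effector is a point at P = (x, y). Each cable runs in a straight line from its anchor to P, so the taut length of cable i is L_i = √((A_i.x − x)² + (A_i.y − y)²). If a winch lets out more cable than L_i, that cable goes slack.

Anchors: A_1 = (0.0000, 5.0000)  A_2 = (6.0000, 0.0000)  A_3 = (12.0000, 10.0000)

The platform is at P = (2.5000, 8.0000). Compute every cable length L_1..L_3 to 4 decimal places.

(3.9051, 8.7321, 9.7082)

L_1: Δ = A_1−P = (-2.5000, -3.0000) → ‖Δ‖ = √15.2500 = 3.9051
L_2: Δ = A_2−P = (3.5000, -8.0000) → ‖Δ‖ = √76.2500 = 8.7321
L_3: Δ = A_3−P = (9.5000, 2.0000) → ‖Δ‖ = √94.2500 = 9.7082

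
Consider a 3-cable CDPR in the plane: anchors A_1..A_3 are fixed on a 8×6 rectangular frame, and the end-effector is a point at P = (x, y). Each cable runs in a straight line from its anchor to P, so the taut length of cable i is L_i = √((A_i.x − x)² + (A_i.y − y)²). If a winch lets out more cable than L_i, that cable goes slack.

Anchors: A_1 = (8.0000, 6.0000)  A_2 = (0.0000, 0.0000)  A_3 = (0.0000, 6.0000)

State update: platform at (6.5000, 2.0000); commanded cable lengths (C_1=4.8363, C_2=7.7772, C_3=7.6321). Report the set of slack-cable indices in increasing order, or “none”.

i=1: geometric 4.2720 vs commanded 4.8363 ⇒ slack
i=2: geometric 6.8007 vs commanded 7.7772 ⇒ slack
i=3: geometric 7.6322 vs commanded 7.6321 ⇒ taut

1, 2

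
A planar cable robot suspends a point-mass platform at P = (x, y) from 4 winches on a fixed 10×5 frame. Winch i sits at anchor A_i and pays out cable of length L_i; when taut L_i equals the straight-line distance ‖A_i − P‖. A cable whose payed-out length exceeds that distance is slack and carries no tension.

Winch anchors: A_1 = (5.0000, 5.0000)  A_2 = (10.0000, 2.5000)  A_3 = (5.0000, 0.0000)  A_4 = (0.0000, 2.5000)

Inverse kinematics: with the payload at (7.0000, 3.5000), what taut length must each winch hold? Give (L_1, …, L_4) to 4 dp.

L_1 = √((5.0000−7.0000)² + (5.0000−3.5000)²) = 2.5000
L_2 = √((10.0000−7.0000)² + (2.5000−3.5000)²) = 3.1623
L_3 = √((5.0000−7.0000)² + (0.0000−3.5000)²) = 4.0311
L_4 = √((0.0000−7.0000)² + (2.5000−3.5000)²) = 7.0711

(2.5000, 3.1623, 4.0311, 7.0711)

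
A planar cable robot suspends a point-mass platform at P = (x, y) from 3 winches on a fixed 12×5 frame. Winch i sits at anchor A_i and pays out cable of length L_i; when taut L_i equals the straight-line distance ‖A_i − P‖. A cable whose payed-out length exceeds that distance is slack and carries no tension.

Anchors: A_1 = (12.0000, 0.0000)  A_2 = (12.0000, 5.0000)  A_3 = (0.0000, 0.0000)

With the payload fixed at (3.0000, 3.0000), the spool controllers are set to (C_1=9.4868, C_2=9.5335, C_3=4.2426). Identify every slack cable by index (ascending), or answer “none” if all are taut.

cable 1: L_1 = ‖A_1−P‖ = 9.4868;  C_1 = 9.4868 → taut
cable 2: L_2 = ‖A_2−P‖ = 9.2195;  C_2 = 9.5335 → slack
cable 3: L_3 = ‖A_3−P‖ = 4.2426;  C_3 = 4.2426 → taut

2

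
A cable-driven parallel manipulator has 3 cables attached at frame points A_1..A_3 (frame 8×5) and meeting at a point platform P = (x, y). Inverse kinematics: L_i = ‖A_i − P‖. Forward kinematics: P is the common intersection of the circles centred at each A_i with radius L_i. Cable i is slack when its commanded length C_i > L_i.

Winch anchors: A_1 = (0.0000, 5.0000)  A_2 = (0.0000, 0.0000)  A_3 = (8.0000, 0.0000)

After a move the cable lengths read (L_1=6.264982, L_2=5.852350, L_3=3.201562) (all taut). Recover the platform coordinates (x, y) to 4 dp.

(5.5000, 2.0000)

each cable: (A_i−P)·(A_i−P) = L_i²; let k_i = ‖A_i‖²−L_i²
k_1 = 0.0000+25.0000−39.2500 = -14.2500
row 1: 0.0000x + 10.0000y = 20.0000  (k_2=-34.2500)
row 2: -16.0000x + 10.0000y = -68.0000  (k_3=53.7500)
Cramer on rows 1–2 → x = 5.5000, y = 2.0000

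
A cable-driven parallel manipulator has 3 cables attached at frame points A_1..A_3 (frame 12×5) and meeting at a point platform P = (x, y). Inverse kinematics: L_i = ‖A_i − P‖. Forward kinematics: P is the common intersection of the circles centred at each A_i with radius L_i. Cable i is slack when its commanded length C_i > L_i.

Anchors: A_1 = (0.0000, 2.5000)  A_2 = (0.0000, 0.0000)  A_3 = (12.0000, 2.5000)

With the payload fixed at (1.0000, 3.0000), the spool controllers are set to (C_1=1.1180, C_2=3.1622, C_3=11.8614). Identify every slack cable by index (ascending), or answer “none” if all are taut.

i=1: geometric 1.1180 vs commanded 1.1180 ⇒ taut
i=2: geometric 3.1623 vs commanded 3.1622 ⇒ taut
i=3: geometric 11.0114 vs commanded 11.8614 ⇒ slack

3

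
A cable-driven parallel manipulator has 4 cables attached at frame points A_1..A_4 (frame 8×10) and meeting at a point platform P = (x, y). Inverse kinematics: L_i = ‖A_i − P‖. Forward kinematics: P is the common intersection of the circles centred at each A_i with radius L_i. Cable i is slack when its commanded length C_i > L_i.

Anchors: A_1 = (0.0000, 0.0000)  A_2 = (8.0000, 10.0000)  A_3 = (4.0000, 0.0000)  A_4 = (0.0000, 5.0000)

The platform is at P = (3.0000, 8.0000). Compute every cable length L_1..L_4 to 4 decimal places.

(8.5440, 5.3852, 8.0623, 4.2426)

cable 1: Δx=-3.0000, Δy=-8.0000; L_1 = √(Δx²+Δy²) = 8.5440
cable 2: Δx=5.0000, Δy=2.0000; L_2 = √(Δx²+Δy²) = 5.3852
cable 3: Δx=1.0000, Δy=-8.0000; L_3 = √(Δx²+Δy²) = 8.0623
cable 4: Δx=-3.0000, Δy=-3.0000; L_4 = √(Δx²+Δy²) = 4.2426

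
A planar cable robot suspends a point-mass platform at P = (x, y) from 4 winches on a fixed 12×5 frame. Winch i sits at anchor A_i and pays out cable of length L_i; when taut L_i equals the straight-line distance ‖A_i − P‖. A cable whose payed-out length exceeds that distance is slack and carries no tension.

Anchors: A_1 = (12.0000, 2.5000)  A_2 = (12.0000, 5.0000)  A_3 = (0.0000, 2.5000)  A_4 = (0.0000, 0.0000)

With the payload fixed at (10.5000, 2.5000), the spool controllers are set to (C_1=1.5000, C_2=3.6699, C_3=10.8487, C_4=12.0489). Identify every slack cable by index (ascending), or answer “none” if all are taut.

2, 3, 4

cable 1: L_1 = ‖A_1−P‖ = 1.5000;  C_1 = 1.5000 → taut
cable 2: L_2 = ‖A_2−P‖ = 2.9155;  C_2 = 3.6699 → slack
cable 3: L_3 = ‖A_3−P‖ = 10.5000;  C_3 = 10.8487 → slack
cable 4: L_4 = ‖A_4−P‖ = 10.7935;  C_4 = 12.0489 → slack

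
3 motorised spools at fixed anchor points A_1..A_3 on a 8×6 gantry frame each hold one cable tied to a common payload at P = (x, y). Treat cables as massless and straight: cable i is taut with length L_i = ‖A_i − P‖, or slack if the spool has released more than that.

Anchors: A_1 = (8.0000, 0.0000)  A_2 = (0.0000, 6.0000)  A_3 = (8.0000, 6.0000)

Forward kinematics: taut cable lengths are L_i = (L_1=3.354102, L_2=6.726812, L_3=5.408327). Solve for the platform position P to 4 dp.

circle eqns → linear via eq_j − eq_1; set q_j = A_j·A_j − L_j²
q_1 = 64.0000+0.0000−11.2500 = 52.7500
16.0000·x − 12.0000·y = q_1−q_2 = 62.0000
0.0000·x − 12.0000·y = q_1−q_3 = -18.0000
solve first two rows → x=5.0000, y=1.5000

(5.0000, 1.5000)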